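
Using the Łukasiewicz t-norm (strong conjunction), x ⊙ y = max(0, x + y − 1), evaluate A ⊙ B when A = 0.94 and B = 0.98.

0.92

A ⊙ B = max(0, 0.94 + 0.98 − 1) = max(0, 0.92) = 0.92
For comparison, the Gödel (minimum) t-norm min(x, y) would give 0.94.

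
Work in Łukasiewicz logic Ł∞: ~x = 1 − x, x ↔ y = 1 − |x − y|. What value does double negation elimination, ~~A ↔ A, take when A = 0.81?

1.00

~A = 1 − 0.81 = 0.19
~~A = 1 − 0.19 = 0.81
~~A ↔ A = 1 − |0.81 − 0.81| = 1 − 0.00 = 1.00
(As expected: always 1 in Ł∞ since negation is involutive.)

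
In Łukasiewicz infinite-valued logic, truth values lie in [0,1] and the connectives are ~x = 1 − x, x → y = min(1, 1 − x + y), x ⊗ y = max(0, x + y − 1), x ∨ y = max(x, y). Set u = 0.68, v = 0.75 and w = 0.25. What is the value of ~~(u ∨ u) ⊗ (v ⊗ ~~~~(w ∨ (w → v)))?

u ∨ u = max(0.68, 0.68) = 0.68
~(u ∨ u) = 1 − 0.68 = 0.32
~~(u ∨ u) = 1 − 0.32 = 0.68
w → v = min(1, 1 − 0.25 + 0.75) = min(1, 1.50) = 1.00
w ∨ (w → v) = max(0.25, 1.00) = 1.00
~(w ∨ (w → v)) = 1 − 1.00 = 0.00
~~(w ∨ (w → v)) = 1 − 0.00 = 1.00
~~~(w ∨ (w → v)) = 1 − 1.00 = 0.00
~~~~(w ∨ (w → v)) = 1 − 0.00 = 1.00
v ⊗ ~~~~(w ∨ (w → v)) = max(0, 0.75 + 1.00 − 1) = max(0, 0.75) = 0.75
~~(u ∨ u) ⊗ (v ⊗ ~~~~(w ∨ (w → v))) = max(0, 0.68 + 0.75 − 1) = max(0, 0.43) = 0.43

0.43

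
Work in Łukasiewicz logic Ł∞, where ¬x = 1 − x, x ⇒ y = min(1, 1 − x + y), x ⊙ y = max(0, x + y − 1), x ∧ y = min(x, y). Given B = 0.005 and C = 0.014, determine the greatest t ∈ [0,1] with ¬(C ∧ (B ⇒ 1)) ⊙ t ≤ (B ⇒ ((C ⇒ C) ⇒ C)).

1.000

B ⇒ 1 = min(1, 1 − 0.005 + 1.000) = min(1, 1.995) = 1.000
C ∧ (B ⇒ 1) = min(0.014, 1.000) = 0.014
¬(C ∧ (B ⇒ 1)) = 1 − 0.014 = 0.986
So the left factor is ¬(C ∧ (B ⇒ 1)) = 0.986.
C ⇒ C = min(1, 1 − 0.014 + 0.014) = min(1, 1.000) = 1.000
(C ⇒ C) ⇒ C = min(1, 1 − 1.000 + 0.014) = min(1, 0.014) = 0.014
B ⇒ ((C ⇒ C) ⇒ C) = min(1, 1 − 0.005 + 0.014) = min(1, 1.009) = 1.000
So the right-hand bound is B ⇒ ((C ⇒ C) ⇒ C) = 1.000.
The residuum of the Łukasiewicz t-norm gives the supremum: min(1, 1 − 0.986 + 1.000).
1 − 0.986 + 1.000 = 1.014, so t = min(1, 1.014) = 1.000.
Check: 0.986 ⊙ 1.000 = max(0, 0.986) = 0.986 ≤ 1.000.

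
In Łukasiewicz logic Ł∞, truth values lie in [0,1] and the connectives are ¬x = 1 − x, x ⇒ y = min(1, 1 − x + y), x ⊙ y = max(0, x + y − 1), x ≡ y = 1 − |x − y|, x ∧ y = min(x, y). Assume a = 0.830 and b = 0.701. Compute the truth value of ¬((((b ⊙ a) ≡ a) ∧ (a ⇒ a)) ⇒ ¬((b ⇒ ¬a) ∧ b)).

0.170

b ⊙ a = max(0, 0.701 + 0.830 − 1) = max(0, 0.531) = 0.531
(b ⊙ a) ≡ a = 1 − |0.531 − 0.830| = 1 − 0.299 = 0.701
a ⇒ a = min(1, 1 − 0.830 + 0.830) = min(1, 1.000) = 1.000
((b ⊙ a) ≡ a) ∧ (a ⇒ a) = min(0.701, 1.000) = 0.701
¬a = 1 − 0.830 = 0.170
b ⇒ ¬a = min(1, 1 − 0.701 + 0.170) = min(1, 0.469) = 0.469
(b ⇒ ¬a) ∧ b = min(0.469, 0.701) = 0.469
¬((b ⇒ ¬a) ∧ b) = 1 − 0.469 = 0.531
(((b ⊙ a) ≡ a) ∧ (a ⇒ a)) ⇒ ¬((b ⇒ ¬a) ∧ b) = min(1, 1 − 0.701 + 0.531) = min(1, 0.830) = 0.830
¬((((b ⊙ a) ≡ a) ∧ (a ⇒ a)) ⇒ ¬((b ⇒ ¬a) ∧ b)) = 1 − 0.830 = 0.170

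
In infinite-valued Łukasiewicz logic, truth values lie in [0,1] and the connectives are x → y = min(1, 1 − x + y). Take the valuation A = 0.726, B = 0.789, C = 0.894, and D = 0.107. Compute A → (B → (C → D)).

0.698

C → D = min(1, 1 − 0.894 + 0.107) = min(1, 0.213) = 0.213
B → (C → D) = min(1, 1 − 0.789 + 0.213) = min(1, 0.424) = 0.424
A → (B → (C → D)) = min(1, 1 − 0.726 + 0.424) = min(1, 0.698) = 0.698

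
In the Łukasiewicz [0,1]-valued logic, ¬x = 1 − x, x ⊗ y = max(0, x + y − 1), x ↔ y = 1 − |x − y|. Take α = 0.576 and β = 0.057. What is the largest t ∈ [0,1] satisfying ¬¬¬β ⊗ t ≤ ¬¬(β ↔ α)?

0.538

¬β = 1 − 0.057 = 0.943
¬¬β = 1 − 0.943 = 0.057
¬¬¬β = 1 − 0.057 = 0.943
So the left factor is ¬¬¬β = 0.943.
β ↔ α = 1 − |0.057 − 0.576| = 1 − 0.519 = 0.481
¬(β ↔ α) = 1 − 0.481 = 0.519
¬¬(β ↔ α) = 1 − 0.519 = 0.481
So the right-hand bound is ¬¬(β ↔ α) = 0.481.
The residuum of the Łukasiewicz t-norm gives the supremum: min(1, 1 − 0.943 + 0.481).
1 − 0.943 + 0.481 = 0.538, so t = min(1, 0.538) = 0.538.
Check: 0.943 ⊗ 0.538 = max(0, 0.481) = 0.481 ≤ 0.481.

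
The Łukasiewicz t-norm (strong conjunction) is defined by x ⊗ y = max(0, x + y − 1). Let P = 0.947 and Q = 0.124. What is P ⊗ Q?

0.071

P ⊗ Q = max(0, 0.947 + 0.124 − 1) = max(0, 0.071) = 0.071
For comparison, the Gödel (minimum) t-norm min(x, y) would give 0.124.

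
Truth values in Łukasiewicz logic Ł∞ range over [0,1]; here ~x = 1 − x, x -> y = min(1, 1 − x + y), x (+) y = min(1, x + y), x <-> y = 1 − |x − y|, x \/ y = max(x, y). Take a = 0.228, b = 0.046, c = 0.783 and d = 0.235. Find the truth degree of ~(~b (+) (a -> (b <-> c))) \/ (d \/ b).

0.235

~b = 1 − 0.046 = 0.954
b <-> c = 1 − |0.046 − 0.783| = 1 − 0.737 = 0.263
a -> (b <-> c) = min(1, 1 − 0.228 + 0.263) = min(1, 1.035) = 1.000
~b (+) (a -> (b <-> c)) = min(1, 0.954 + 1.000) = min(1, 1.954) = 1.000
~(~b (+) (a -> (b <-> c))) = 1 − 1.000 = 0.000
d \/ b = max(0.235, 0.046) = 0.235
~(~b (+) (a -> (b <-> c))) \/ (d \/ b) = max(0.000, 0.235) = 0.235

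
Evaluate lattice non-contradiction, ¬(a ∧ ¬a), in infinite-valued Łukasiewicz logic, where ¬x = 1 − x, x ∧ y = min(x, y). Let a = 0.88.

0.88

¬a = 1 − 0.88 = 0.12
a ∧ ¬a = min(0.88, 0.12) = 0.12
¬(a ∧ ¬a) = 1 − 0.12 = 0.88
(The value 0.88 < 1 shows this instance is not satisfied; not a Ł∞-tautology — its value is 1 − min(a, 1−a).)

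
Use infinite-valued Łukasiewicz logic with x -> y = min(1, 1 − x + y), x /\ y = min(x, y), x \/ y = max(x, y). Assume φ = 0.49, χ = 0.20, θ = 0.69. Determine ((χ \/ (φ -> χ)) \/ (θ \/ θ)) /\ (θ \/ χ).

φ -> χ = min(1, 1 − 0.49 + 0.20) = min(1, 0.71) = 0.71
χ \/ (φ -> χ) = max(0.20, 0.71) = 0.71
θ \/ θ = max(0.69, 0.69) = 0.69
(χ \/ (φ -> χ)) \/ (θ \/ θ) = max(0.71, 0.69) = 0.71
θ \/ χ = max(0.69, 0.20) = 0.69
((χ \/ (φ -> χ)) \/ (θ \/ θ)) /\ (θ \/ χ) = min(0.71, 0.69) = 0.69

0.69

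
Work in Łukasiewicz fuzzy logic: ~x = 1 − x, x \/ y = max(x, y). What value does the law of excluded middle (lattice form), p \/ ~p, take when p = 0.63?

0.63

~p = 1 − 0.63 = 0.37
p \/ ~p = max(0.63, 0.37) = 0.63
(The value 0.63 < 1 shows this instance is not satisfied; not a Ł∞-tautology — its value is max(a, 1−a).)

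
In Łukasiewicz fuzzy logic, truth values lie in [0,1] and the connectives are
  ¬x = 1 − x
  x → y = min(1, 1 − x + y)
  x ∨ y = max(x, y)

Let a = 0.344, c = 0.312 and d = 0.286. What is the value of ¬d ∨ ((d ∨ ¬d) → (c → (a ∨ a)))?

¬d = 1 − 0.286 = 0.714
d ∨ ¬d = max(0.286, 0.714) = 0.714
a ∨ a = max(0.344, 0.344) = 0.344
c → (a ∨ a) = min(1, 1 − 0.312 + 0.344) = min(1, 1.032) = 1.000
(d ∨ ¬d) → (c → (a ∨ a)) = min(1, 1 − 0.714 + 1.000) = min(1, 1.286) = 1.000
¬d ∨ ((d ∨ ¬d) → (c → (a ∨ a))) = max(0.714, 1.000) = 1.000

1.000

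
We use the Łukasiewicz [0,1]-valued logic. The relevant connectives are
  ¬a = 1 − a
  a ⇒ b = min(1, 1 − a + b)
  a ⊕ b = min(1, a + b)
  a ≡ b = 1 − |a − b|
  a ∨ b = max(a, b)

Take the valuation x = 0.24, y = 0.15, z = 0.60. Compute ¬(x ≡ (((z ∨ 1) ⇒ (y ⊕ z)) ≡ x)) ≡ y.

0.90

z ∨ 1 = max(0.60, 1.00) = 1.00
y ⊕ z = min(1, 0.15 + 0.60) = min(1, 0.75) = 0.75
(z ∨ 1) ⇒ (y ⊕ z) = min(1, 1 − 1.00 + 0.75) = min(1, 0.75) = 0.75
((z ∨ 1) ⇒ (y ⊕ z)) ≡ x = 1 − |0.75 − 0.24| = 1 − 0.51 = 0.49
x ≡ (((z ∨ 1) ⇒ (y ⊕ z)) ≡ x) = 1 − |0.24 − 0.49| = 1 − 0.25 = 0.75
¬(x ≡ (((z ∨ 1) ⇒ (y ⊕ z)) ≡ x)) = 1 − 0.75 = 0.25
¬(x ≡ (((z ∨ 1) ⇒ (y ⊕ z)) ≡ x)) ≡ y = 1 − |0.25 − 0.15| = 1 − 0.10 = 0.90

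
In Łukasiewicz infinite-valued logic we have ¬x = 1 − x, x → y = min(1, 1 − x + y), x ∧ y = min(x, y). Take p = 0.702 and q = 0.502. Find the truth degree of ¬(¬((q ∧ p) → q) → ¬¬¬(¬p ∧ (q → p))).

0.000

q ∧ p = min(0.502, 0.702) = 0.502
(q ∧ p) → q = min(1, 1 − 0.502 + 0.502) = min(1, 1.000) = 1.000
¬((q ∧ p) → q) = 1 − 1.000 = 0.000
¬p = 1 − 0.702 = 0.298
q → p = min(1, 1 − 0.502 + 0.702) = min(1, 1.200) = 1.000
¬p ∧ (q → p) = min(0.298, 1.000) = 0.298
¬(¬p ∧ (q → p)) = 1 − 0.298 = 0.702
¬¬(¬p ∧ (q → p)) = 1 − 0.702 = 0.298
¬¬¬(¬p ∧ (q → p)) = 1 − 0.298 = 0.702
¬((q ∧ p) → q) → ¬¬¬(¬p ∧ (q → p)) = min(1, 1 − 0.000 + 0.702) = min(1, 1.702) = 1.000
¬(¬((q ∧ p) → q) → ¬¬¬(¬p ∧ (q → p))) = 1 − 1.000 = 0.000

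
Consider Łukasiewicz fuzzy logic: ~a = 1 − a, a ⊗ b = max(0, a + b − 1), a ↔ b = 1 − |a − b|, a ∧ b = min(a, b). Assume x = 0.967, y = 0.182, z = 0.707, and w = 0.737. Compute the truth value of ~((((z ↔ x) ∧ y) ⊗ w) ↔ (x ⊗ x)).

0.934

z ↔ x = 1 − |0.707 − 0.967| = 1 − 0.260 = 0.740
(z ↔ x) ∧ y = min(0.740, 0.182) = 0.182
((z ↔ x) ∧ y) ⊗ w = max(0, 0.182 + 0.737 − 1) = max(0, -0.081) = 0.000
x ⊗ x = max(0, 0.967 + 0.967 − 1) = max(0, 0.934) = 0.934
(((z ↔ x) ∧ y) ⊗ w) ↔ (x ⊗ x) = 1 − |0.000 − 0.934| = 1 − 0.934 = 0.066
~((((z ↔ x) ∧ y) ⊗ w) ↔ (x ⊗ x)) = 1 − 0.066 = 0.934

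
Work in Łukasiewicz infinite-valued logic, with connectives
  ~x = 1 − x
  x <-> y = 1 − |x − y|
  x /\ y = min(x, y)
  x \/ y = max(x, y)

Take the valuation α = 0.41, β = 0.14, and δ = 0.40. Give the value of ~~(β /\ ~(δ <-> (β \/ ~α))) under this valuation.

~α = 1 − 0.41 = 0.59
β \/ ~α = max(0.14, 0.59) = 0.59
δ <-> (β \/ ~α) = 1 − |0.40 − 0.59| = 1 − 0.19 = 0.81
~(δ <-> (β \/ ~α)) = 1 − 0.81 = 0.19
β /\ ~(δ <-> (β \/ ~α)) = min(0.14, 0.19) = 0.14
~(β /\ ~(δ <-> (β \/ ~α))) = 1 − 0.14 = 0.86
~~(β /\ ~(δ <-> (β \/ ~α))) = 1 − 0.86 = 0.14

0.14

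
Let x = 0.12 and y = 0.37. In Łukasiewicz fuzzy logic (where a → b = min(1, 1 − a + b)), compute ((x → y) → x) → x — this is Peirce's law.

x → y = min(1, 1 − 0.12 + 0.37) = min(1, 1.25) = 1.00
(x → y) → x = min(1, 1 − 1.00 + 0.12) = min(1, 0.12) = 0.12
((x → y) → x) → x = min(1, 1 − 0.12 + 0.12) = min(1, 1.00) = 1.00

1.00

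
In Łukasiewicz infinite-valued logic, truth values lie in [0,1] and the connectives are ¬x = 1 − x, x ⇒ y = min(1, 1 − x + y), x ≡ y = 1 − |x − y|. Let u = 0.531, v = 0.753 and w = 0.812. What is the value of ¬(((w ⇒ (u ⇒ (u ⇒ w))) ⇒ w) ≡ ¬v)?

0.565

u ⇒ w = min(1, 1 − 0.531 + 0.812) = min(1, 1.281) = 1.000
u ⇒ (u ⇒ w) = min(1, 1 − 0.531 + 1.000) = min(1, 1.469) = 1.000
w ⇒ (u ⇒ (u ⇒ w)) = min(1, 1 − 0.812 + 1.000) = min(1, 1.188) = 1.000
(w ⇒ (u ⇒ (u ⇒ w))) ⇒ w = min(1, 1 − 1.000 + 0.812) = min(1, 0.812) = 0.812
¬v = 1 − 0.753 = 0.247
((w ⇒ (u ⇒ (u ⇒ w))) ⇒ w) ≡ ¬v = 1 − |0.812 − 0.247| = 1 − 0.565 = 0.435
¬(((w ⇒ (u ⇒ (u ⇒ w))) ⇒ w) ≡ ¬v) = 1 − 0.435 = 0.565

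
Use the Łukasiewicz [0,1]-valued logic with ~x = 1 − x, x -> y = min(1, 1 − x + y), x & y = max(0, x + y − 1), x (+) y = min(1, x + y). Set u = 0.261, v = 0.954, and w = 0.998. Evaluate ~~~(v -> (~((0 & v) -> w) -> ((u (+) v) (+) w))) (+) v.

0 & v = max(0, 0.000 + 0.954 − 1) = max(0, -0.046) = 0.000
(0 & v) -> w = min(1, 1 − 0.000 + 0.998) = min(1, 1.998) = 1.000
~((0 & v) -> w) = 1 − 1.000 = 0.000
u (+) v = min(1, 0.261 + 0.954) = min(1, 1.215) = 1.000
(u (+) v) (+) w = min(1, 1.000 + 0.998) = min(1, 1.998) = 1.000
~((0 & v) -> w) -> ((u (+) v) (+) w) = min(1, 1 − 0.000 + 1.000) = min(1, 2.000) = 1.000
v -> (~((0 & v) -> w) -> ((u (+) v) (+) w)) = min(1, 1 − 0.954 + 1.000) = min(1, 1.046) = 1.000
~(v -> (~((0 & v) -> w) -> ((u (+) v) (+) w))) = 1 − 1.000 = 0.000
~~(v -> (~((0 & v) -> w) -> ((u (+) v) (+) w))) = 1 − 0.000 = 1.000
~~~(v -> (~((0 & v) -> w) -> ((u (+) v) (+) w))) = 1 − 1.000 = 0.000
~~~(v -> (~((0 & v) -> w) -> ((u (+) v) (+) w))) (+) v = min(1, 0.000 + 0.954) = min(1, 0.954) = 0.954

0.954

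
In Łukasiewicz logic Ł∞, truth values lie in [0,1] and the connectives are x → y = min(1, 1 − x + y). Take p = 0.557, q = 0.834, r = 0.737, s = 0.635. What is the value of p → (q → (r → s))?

1.000

r → s = min(1, 1 − 0.737 + 0.635) = min(1, 0.898) = 0.898
q → (r → s) = min(1, 1 − 0.834 + 0.898) = min(1, 1.064) = 1.000
p → (q → (r → s)) = min(1, 1 − 0.557 + 1.000) = min(1, 1.443) = 1.000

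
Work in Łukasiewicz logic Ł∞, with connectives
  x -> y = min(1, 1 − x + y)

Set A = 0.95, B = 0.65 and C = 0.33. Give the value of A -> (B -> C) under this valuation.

B -> C = min(1, 1 − 0.65 + 0.33) = min(1, 0.68) = 0.68
A -> (B -> C) = min(1, 1 − 0.95 + 0.68) = min(1, 0.73) = 0.73

0.73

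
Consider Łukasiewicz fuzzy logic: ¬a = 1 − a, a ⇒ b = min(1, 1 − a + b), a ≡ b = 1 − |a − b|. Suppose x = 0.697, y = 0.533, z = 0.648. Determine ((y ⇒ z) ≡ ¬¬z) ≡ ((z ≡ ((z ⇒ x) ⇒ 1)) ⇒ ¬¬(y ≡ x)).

y ⇒ z = min(1, 1 − 0.533 + 0.648) = min(1, 1.115) = 1.000
¬z = 1 − 0.648 = 0.352
¬¬z = 1 − 0.352 = 0.648
(y ⇒ z) ≡ ¬¬z = 1 − |1.000 − 0.648| = 1 − 0.352 = 0.648
z ⇒ x = min(1, 1 − 0.648 + 0.697) = min(1, 1.049) = 1.000
(z ⇒ x) ⇒ 1 = min(1, 1 − 1.000 + 1.000) = min(1, 1.000) = 1.000
z ≡ ((z ⇒ x) ⇒ 1) = 1 − |0.648 − 1.000| = 1 − 0.352 = 0.648
y ≡ x = 1 − |0.533 − 0.697| = 1 − 0.164 = 0.836
¬(y ≡ x) = 1 − 0.836 = 0.164
¬¬(y ≡ x) = 1 − 0.164 = 0.836
(z ≡ ((z ⇒ x) ⇒ 1)) ⇒ ¬¬(y ≡ x) = min(1, 1 − 0.648 + 0.836) = min(1, 1.188) = 1.000
((y ⇒ z) ≡ ¬¬z) ≡ ((z ≡ ((z ⇒ x) ⇒ 1)) ⇒ ¬¬(y ≡ x)) = 1 − |0.648 − 1.000| = 1 − 0.352 = 0.648

0.648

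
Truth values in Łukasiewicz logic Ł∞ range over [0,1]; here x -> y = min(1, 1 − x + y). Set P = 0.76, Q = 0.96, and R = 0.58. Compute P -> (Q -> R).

0.86

Q -> R = min(1, 1 − 0.96 + 0.58) = min(1, 0.62) = 0.62
P -> (Q -> R) = min(1, 1 − 0.76 + 0.62) = min(1, 0.86) = 0.86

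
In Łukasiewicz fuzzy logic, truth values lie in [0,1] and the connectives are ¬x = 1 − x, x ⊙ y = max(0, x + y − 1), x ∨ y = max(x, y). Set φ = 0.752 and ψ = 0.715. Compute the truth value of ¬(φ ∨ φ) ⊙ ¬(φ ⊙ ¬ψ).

0.211

φ ∨ φ = max(0.752, 0.752) = 0.752
¬(φ ∨ φ) = 1 − 0.752 = 0.248
¬ψ = 1 − 0.715 = 0.285
φ ⊙ ¬ψ = max(0, 0.752 + 0.285 − 1) = max(0, 0.037) = 0.037
¬(φ ⊙ ¬ψ) = 1 − 0.037 = 0.963
¬(φ ∨ φ) ⊙ ¬(φ ⊙ ¬ψ) = max(0, 0.248 + 0.963 − 1) = max(0, 0.211) = 0.211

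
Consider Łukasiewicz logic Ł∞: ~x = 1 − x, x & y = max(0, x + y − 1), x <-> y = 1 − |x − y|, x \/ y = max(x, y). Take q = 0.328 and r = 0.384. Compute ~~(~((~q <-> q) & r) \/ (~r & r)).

~q = 1 − 0.328 = 0.672
~q <-> q = 1 − |0.672 − 0.328| = 1 − 0.344 = 0.656
(~q <-> q) & r = max(0, 0.656 + 0.384 − 1) = max(0, 0.040) = 0.040
~((~q <-> q) & r) = 1 − 0.040 = 0.960
~r = 1 − 0.384 = 0.616
~r & r = max(0, 0.616 + 0.384 − 1) = max(0, 0.000) = 0.000
~((~q <-> q) & r) \/ (~r & r) = max(0.960, 0.000) = 0.960
~(~((~q <-> q) & r) \/ (~r & r)) = 1 − 0.960 = 0.040
~~(~((~q <-> q) & r) \/ (~r & r)) = 1 − 0.040 = 0.960

0.960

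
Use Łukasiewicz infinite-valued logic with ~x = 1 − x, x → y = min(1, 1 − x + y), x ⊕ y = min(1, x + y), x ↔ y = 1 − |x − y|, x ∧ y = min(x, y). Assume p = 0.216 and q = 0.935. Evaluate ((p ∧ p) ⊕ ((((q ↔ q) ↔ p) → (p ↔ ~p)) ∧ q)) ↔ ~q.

p ∧ p = min(0.216, 0.216) = 0.216
q ↔ q = 1 − |0.935 − 0.935| = 1 − 0.000 = 1.000
(q ↔ q) ↔ p = 1 − |1.000 − 0.216| = 1 − 0.784 = 0.216
~p = 1 − 0.216 = 0.784
p ↔ ~p = 1 − |0.216 − 0.784| = 1 − 0.568 = 0.432
((q ↔ q) ↔ p) → (p ↔ ~p) = min(1, 1 − 0.216 + 0.432) = min(1, 1.216) = 1.000
(((q ↔ q) ↔ p) → (p ↔ ~p)) ∧ q = min(1.000, 0.935) = 0.935
(p ∧ p) ⊕ ((((q ↔ q) ↔ p) → (p ↔ ~p)) ∧ q) = min(1, 0.216 + 0.935) = min(1, 1.151) = 1.000
~q = 1 − 0.935 = 0.065
((p ∧ p) ⊕ ((((q ↔ q) ↔ p) → (p ↔ ~p)) ∧ q)) ↔ ~q = 1 − |1.000 − 0.065| = 1 − 0.935 = 0.065

0.065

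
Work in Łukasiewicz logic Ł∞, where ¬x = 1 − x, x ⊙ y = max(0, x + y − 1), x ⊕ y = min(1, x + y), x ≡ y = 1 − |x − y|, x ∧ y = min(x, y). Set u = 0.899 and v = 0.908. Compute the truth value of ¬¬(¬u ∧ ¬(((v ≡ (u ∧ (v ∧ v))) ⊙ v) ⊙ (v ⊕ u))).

0.101

¬u = 1 − 0.899 = 0.101
v ∧ v = min(0.908, 0.908) = 0.908
u ∧ (v ∧ v) = min(0.899, 0.908) = 0.899
v ≡ (u ∧ (v ∧ v)) = 1 − |0.908 − 0.899| = 1 − 0.009 = 0.991
(v ≡ (u ∧ (v ∧ v))) ⊙ v = max(0, 0.991 + 0.908 − 1) = max(0, 0.899) = 0.899
v ⊕ u = min(1, 0.908 + 0.899) = min(1, 1.807) = 1.000
((v ≡ (u ∧ (v ∧ v))) ⊙ v) ⊙ (v ⊕ u) = max(0, 0.899 + 1.000 − 1) = max(0, 0.899) = 0.899
¬(((v ≡ (u ∧ (v ∧ v))) ⊙ v) ⊙ (v ⊕ u)) = 1 − 0.899 = 0.101
¬u ∧ ¬(((v ≡ (u ∧ (v ∧ v))) ⊙ v) ⊙ (v ⊕ u)) = min(0.101, 0.101) = 0.101
¬(¬u ∧ ¬(((v ≡ (u ∧ (v ∧ v))) ⊙ v) ⊙ (v ⊕ u))) = 1 − 0.101 = 0.899
¬¬(¬u ∧ ¬(((v ≡ (u ∧ (v ∧ v))) ⊙ v) ⊙ (v ⊕ u))) = 1 − 0.899 = 0.101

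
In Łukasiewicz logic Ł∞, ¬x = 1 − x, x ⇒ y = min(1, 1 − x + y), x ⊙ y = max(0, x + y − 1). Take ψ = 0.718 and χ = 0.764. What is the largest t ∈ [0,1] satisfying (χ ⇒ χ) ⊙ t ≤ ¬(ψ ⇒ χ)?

χ ⇒ χ = min(1, 1 − 0.764 + 0.764) = min(1, 1.000) = 1.000
So the left factor is χ ⇒ χ = 1.000.
ψ ⇒ χ = min(1, 1 − 0.718 + 0.764) = min(1, 1.046) = 1.000
¬(ψ ⇒ χ) = 1 − 1.000 = 0.000
So the right-hand bound is ¬(ψ ⇒ χ) = 0.000.
The residuum of the Łukasiewicz t-norm gives the supremum: min(1, 1 − 1.000 + 0.000).
1 − 1.000 + 0.000 = 0.000, so t = min(1, 0.000) = 0.000.
Check: 1.000 ⊙ 0.000 = max(0, 0.000) = 0.000 ≤ 0.000.

0.000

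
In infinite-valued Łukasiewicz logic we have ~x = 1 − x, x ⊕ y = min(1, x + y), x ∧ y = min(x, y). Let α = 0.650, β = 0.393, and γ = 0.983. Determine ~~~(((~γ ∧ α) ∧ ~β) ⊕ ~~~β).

~γ = 1 − 0.983 = 0.017
~γ ∧ α = min(0.017, 0.650) = 0.017
~β = 1 − 0.393 = 0.607
(~γ ∧ α) ∧ ~β = min(0.017, 0.607) = 0.017
~~β = 1 − 0.607 = 0.393
~~~β = 1 − 0.393 = 0.607
((~γ ∧ α) ∧ ~β) ⊕ ~~~β = min(1, 0.017 + 0.607) = min(1, 0.624) = 0.624
~(((~γ ∧ α) ∧ ~β) ⊕ ~~~β) = 1 − 0.624 = 0.376
~~(((~γ ∧ α) ∧ ~β) ⊕ ~~~β) = 1 − 0.376 = 0.624
~~~(((~γ ∧ α) ∧ ~β) ⊕ ~~~β) = 1 − 0.624 = 0.376

0.376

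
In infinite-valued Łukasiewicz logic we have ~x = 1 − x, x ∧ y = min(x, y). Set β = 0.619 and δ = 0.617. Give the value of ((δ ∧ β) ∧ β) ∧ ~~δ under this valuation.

0.617

δ ∧ β = min(0.617, 0.619) = 0.617
(δ ∧ β) ∧ β = min(0.617, 0.619) = 0.617
~δ = 1 − 0.617 = 0.383
~~δ = 1 − 0.383 = 0.617
((δ ∧ β) ∧ β) ∧ ~~δ = min(0.617, 0.617) = 0.617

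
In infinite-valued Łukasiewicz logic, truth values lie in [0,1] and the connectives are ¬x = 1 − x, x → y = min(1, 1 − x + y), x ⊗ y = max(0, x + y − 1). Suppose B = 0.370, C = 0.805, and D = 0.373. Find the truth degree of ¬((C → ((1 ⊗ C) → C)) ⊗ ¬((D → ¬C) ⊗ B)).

0.192

1 ⊗ C = max(0, 1.000 + 0.805 − 1) = max(0, 0.805) = 0.805
(1 ⊗ C) → C = min(1, 1 − 0.805 + 0.805) = min(1, 1.000) = 1.000
C → ((1 ⊗ C) → C) = min(1, 1 − 0.805 + 1.000) = min(1, 1.195) = 1.000
¬C = 1 − 0.805 = 0.195
D → ¬C = min(1, 1 − 0.373 + 0.195) = min(1, 0.822) = 0.822
(D → ¬C) ⊗ B = max(0, 0.822 + 0.370 − 1) = max(0, 0.192) = 0.192
¬((D → ¬C) ⊗ B) = 1 − 0.192 = 0.808
(C → ((1 ⊗ C) → C)) ⊗ ¬((D → ¬C) ⊗ B) = max(0, 1.000 + 0.808 − 1) = max(0, 0.808) = 0.808
¬((C → ((1 ⊗ C) → C)) ⊗ ¬((D → ¬C) ⊗ B)) = 1 − 0.808 = 0.192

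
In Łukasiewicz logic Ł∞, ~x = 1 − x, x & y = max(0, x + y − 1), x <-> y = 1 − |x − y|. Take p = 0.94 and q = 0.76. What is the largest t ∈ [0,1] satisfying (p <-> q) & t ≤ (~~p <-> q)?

1.00

p <-> q = 1 − |0.94 − 0.76| = 1 − 0.18 = 0.82
So the left factor is p <-> q = 0.82.
~p = 1 − 0.94 = 0.06
~~p = 1 − 0.06 = 0.94
~~p <-> q = 1 − |0.94 − 0.76| = 1 − 0.18 = 0.82
So the right-hand bound is ~~p <-> q = 0.82.
The residuum of the Łukasiewicz t-norm gives the supremum: min(1, 1 − 0.82 + 0.82).
1 − 0.82 + 0.82 = 1.00, so t = min(1, 1.00) = 1.00.
Check: 0.82 & 1.00 = max(0, 0.82) = 0.82 ≤ 0.82.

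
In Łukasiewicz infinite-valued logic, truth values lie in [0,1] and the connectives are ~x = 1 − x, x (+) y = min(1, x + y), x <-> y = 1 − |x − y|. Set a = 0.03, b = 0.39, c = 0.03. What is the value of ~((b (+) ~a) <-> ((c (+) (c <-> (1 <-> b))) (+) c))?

0.30

~a = 1 − 0.03 = 0.97
b (+) ~a = min(1, 0.39 + 0.97) = min(1, 1.36) = 1.00
1 <-> b = 1 − |1.00 − 0.39| = 1 − 0.61 = 0.39
c <-> (1 <-> b) = 1 − |0.03 − 0.39| = 1 − 0.36 = 0.64
c (+) (c <-> (1 <-> b)) = min(1, 0.03 + 0.64) = min(1, 0.67) = 0.67
(c (+) (c <-> (1 <-> b))) (+) c = min(1, 0.67 + 0.03) = min(1, 0.70) = 0.70
(b (+) ~a) <-> ((c (+) (c <-> (1 <-> b))) (+) c) = 1 − |1.00 − 0.70| = 1 − 0.30 = 0.70
~((b (+) ~a) <-> ((c (+) (c <-> (1 <-> b))) (+) c)) = 1 − 0.70 = 0.30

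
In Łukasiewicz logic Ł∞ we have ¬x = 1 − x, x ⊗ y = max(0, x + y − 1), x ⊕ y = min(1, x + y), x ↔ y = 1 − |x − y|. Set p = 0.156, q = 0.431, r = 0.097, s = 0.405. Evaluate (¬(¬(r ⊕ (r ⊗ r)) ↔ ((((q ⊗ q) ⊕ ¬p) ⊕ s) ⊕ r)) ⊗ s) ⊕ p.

r ⊗ r = max(0, 0.097 + 0.097 − 1) = max(0, -0.806) = 0.000
r ⊕ (r ⊗ r) = min(1, 0.097 + 0.000) = min(1, 0.097) = 0.097
¬(r ⊕ (r ⊗ r)) = 1 − 0.097 = 0.903
q ⊗ q = max(0, 0.431 + 0.431 − 1) = max(0, -0.138) = 0.000
¬p = 1 − 0.156 = 0.844
(q ⊗ q) ⊕ ¬p = min(1, 0.000 + 0.844) = min(1, 0.844) = 0.844
((q ⊗ q) ⊕ ¬p) ⊕ s = min(1, 0.844 + 0.405) = min(1, 1.249) = 1.000
(((q ⊗ q) ⊕ ¬p) ⊕ s) ⊕ r = min(1, 1.000 + 0.097) = min(1, 1.097) = 1.000
¬(r ⊕ (r ⊗ r)) ↔ ((((q ⊗ q) ⊕ ¬p) ⊕ s) ⊕ r) = 1 − |0.903 − 1.000| = 1 − 0.097 = 0.903
¬(¬(r ⊕ (r ⊗ r)) ↔ ((((q ⊗ q) ⊕ ¬p) ⊕ s) ⊕ r)) = 1 − 0.903 = 0.097
¬(¬(r ⊕ (r ⊗ r)) ↔ ((((q ⊗ q) ⊕ ¬p) ⊕ s) ⊕ r)) ⊗ s = max(0, 0.097 + 0.405 − 1) = max(0, -0.498) = 0.000
(¬(¬(r ⊕ (r ⊗ r)) ↔ ((((q ⊗ q) ⊕ ¬p) ⊕ s) ⊕ r)) ⊗ s) ⊕ p = min(1, 0.000 + 0.156) = min(1, 0.156) = 0.156

0.156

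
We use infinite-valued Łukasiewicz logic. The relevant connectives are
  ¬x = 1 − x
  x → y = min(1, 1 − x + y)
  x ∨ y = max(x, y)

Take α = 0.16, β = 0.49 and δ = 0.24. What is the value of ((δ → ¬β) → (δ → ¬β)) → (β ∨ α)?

0.49

¬β = 1 − 0.49 = 0.51
δ → ¬β = min(1, 1 − 0.24 + 0.51) = min(1, 1.27) = 1.00
(δ → ¬β) → (δ → ¬β) = min(1, 1 − 1.00 + 1.00) = min(1, 1.00) = 1.00
β ∨ α = max(0.49, 0.16) = 0.49
((δ → ¬β) → (δ → ¬β)) → (β ∨ α) = min(1, 1 − 1.00 + 0.49) = min(1, 0.49) = 0.49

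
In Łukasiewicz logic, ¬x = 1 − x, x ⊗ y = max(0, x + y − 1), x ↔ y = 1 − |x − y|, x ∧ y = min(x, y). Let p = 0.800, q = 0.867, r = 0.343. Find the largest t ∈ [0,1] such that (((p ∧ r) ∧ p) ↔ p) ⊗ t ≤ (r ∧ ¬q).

0.590

p ∧ r = min(0.800, 0.343) = 0.343
(p ∧ r) ∧ p = min(0.343, 0.800) = 0.343
((p ∧ r) ∧ p) ↔ p = 1 − |0.343 − 0.800| = 1 − 0.457 = 0.543
So the left factor is ((p ∧ r) ∧ p) ↔ p = 0.543.
¬q = 1 − 0.867 = 0.133
r ∧ ¬q = min(0.343, 0.133) = 0.133
So the right-hand bound is r ∧ ¬q = 0.133.
The residuum of the Łukasiewicz t-norm gives the supremum: min(1, 1 − 0.543 + 0.133).
1 − 0.543 + 0.133 = 0.590, so t = min(1, 0.590) = 0.590.
Check: 0.543 ⊗ 0.590 = max(0, 0.133) = 0.133 ≤ 0.133.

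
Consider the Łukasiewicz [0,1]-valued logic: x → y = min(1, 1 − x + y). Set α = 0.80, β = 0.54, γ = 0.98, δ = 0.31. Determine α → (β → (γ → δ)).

γ → δ = min(1, 1 − 0.98 + 0.31) = min(1, 0.33) = 0.33
β → (γ → δ) = min(1, 1 − 0.54 + 0.33) = min(1, 0.79) = 0.79
α → (β → (γ → δ)) = min(1, 1 − 0.80 + 0.79) = min(1, 0.99) = 0.99

0.99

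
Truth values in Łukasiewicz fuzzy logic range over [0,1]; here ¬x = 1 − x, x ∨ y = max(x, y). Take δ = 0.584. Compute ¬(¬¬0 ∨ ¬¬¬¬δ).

¬0 = 1 − 0.000 = 1.000
¬¬0 = 1 − 1.000 = 0.000
¬δ = 1 − 0.584 = 0.416
¬¬δ = 1 − 0.416 = 0.584
¬¬¬δ = 1 − 0.584 = 0.416
¬¬¬¬δ = 1 − 0.416 = 0.584
¬¬0 ∨ ¬¬¬¬δ = max(0.000, 0.584) = 0.584
¬(¬¬0 ∨ ¬¬¬¬δ) = 1 − 0.584 = 0.416

0.416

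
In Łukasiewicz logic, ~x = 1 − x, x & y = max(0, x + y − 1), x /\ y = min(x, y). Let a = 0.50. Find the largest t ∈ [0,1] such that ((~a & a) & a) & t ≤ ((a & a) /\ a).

~a = 1 − 0.50 = 0.50
~a & a = max(0, 0.50 + 0.50 − 1) = max(0, 0.00) = 0.00
(~a & a) & a = max(0, 0.00 + 0.50 − 1) = max(0, -0.50) = 0.00
So the left factor is (~a & a) & a = 0.00.
a & a = max(0, 0.50 + 0.50 − 1) = max(0, 0.00) = 0.00
(a & a) /\ a = min(0.00, 0.50) = 0.00
So the right-hand bound is (a & a) /\ a = 0.00.
The residuum of the Łukasiewicz t-norm gives the supremum: min(1, 1 − 0.00 + 0.00).
1 − 0.00 + 0.00 = 1.00, so t = min(1, 1.00) = 1.00.
Check: 0.00 & 1.00 = max(0, 0.00) = 0.00 ≤ 0.00.

1.00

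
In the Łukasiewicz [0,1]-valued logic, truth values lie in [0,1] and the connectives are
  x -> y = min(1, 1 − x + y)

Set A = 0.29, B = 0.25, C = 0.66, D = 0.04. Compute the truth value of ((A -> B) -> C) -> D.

0.34

A -> B = min(1, 1 − 0.29 + 0.25) = min(1, 0.96) = 0.96
(A -> B) -> C = min(1, 1 − 0.96 + 0.66) = min(1, 0.70) = 0.70
((A -> B) -> C) -> D = min(1, 1 − 0.70 + 0.04) = min(1, 0.34) = 0.34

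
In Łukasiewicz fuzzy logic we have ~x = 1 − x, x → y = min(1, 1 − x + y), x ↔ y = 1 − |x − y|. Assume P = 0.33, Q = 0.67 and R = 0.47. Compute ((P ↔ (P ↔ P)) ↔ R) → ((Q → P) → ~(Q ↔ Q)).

0.48

P ↔ P = 1 − |0.33 − 0.33| = 1 − 0.00 = 1.00
P ↔ (P ↔ P) = 1 − |0.33 − 1.00| = 1 − 0.67 = 0.33
(P ↔ (P ↔ P)) ↔ R = 1 − |0.33 − 0.47| = 1 − 0.14 = 0.86
Q → P = min(1, 1 − 0.67 + 0.33) = min(1, 0.66) = 0.66
Q ↔ Q = 1 − |0.67 − 0.67| = 1 − 0.00 = 1.00
~(Q ↔ Q) = 1 − 1.00 = 0.00
(Q → P) → ~(Q ↔ Q) = min(1, 1 − 0.66 + 0.00) = min(1, 0.34) = 0.34
((P ↔ (P ↔ P)) ↔ R) → ((Q → P) → ~(Q ↔ Q)) = min(1, 1 − 0.86 + 0.34) = min(1, 0.48) = 0.48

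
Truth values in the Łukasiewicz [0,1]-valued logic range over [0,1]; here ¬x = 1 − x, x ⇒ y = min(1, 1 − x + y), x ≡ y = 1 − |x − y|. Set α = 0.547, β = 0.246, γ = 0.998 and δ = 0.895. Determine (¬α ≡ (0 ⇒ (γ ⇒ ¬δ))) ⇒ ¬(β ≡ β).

0.547

¬α = 1 − 0.547 = 0.453
¬δ = 1 − 0.895 = 0.105
γ ⇒ ¬δ = min(1, 1 − 0.998 + 0.105) = min(1, 0.107) = 0.107
0 ⇒ (γ ⇒ ¬δ) = min(1, 1 − 0.000 + 0.107) = min(1, 1.107) = 1.000
¬α ≡ (0 ⇒ (γ ⇒ ¬δ)) = 1 − |0.453 − 1.000| = 1 − 0.547 = 0.453
β ≡ β = 1 − |0.246 − 0.246| = 1 − 0.000 = 1.000
¬(β ≡ β) = 1 − 1.000 = 0.000
(¬α ≡ (0 ⇒ (γ ⇒ ¬δ))) ⇒ ¬(β ≡ β) = min(1, 1 − 0.453 + 0.000) = min(1, 0.547) = 0.547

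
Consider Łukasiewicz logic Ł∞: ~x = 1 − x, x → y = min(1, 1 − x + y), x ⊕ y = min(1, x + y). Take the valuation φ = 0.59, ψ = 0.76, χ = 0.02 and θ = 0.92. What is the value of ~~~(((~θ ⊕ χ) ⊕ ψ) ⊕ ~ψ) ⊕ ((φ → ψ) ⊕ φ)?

~θ = 1 − 0.92 = 0.08
~θ ⊕ χ = min(1, 0.08 + 0.02) = min(1, 0.10) = 0.10
(~θ ⊕ χ) ⊕ ψ = min(1, 0.10 + 0.76) = min(1, 0.86) = 0.86
~ψ = 1 − 0.76 = 0.24
((~θ ⊕ χ) ⊕ ψ) ⊕ ~ψ = min(1, 0.86 + 0.24) = min(1, 1.10) = 1.00
~(((~θ ⊕ χ) ⊕ ψ) ⊕ ~ψ) = 1 − 1.00 = 0.00
~~(((~θ ⊕ χ) ⊕ ψ) ⊕ ~ψ) = 1 − 0.00 = 1.00
~~~(((~θ ⊕ χ) ⊕ ψ) ⊕ ~ψ) = 1 − 1.00 = 0.00
φ → ψ = min(1, 1 − 0.59 + 0.76) = min(1, 1.17) = 1.00
(φ → ψ) ⊕ φ = min(1, 1.00 + 0.59) = min(1, 1.59) = 1.00
~~~(((~θ ⊕ χ) ⊕ ψ) ⊕ ~ψ) ⊕ ((φ → ψ) ⊕ φ) = min(1, 0.00 + 1.00) = min(1, 1.00) = 1.00

1.00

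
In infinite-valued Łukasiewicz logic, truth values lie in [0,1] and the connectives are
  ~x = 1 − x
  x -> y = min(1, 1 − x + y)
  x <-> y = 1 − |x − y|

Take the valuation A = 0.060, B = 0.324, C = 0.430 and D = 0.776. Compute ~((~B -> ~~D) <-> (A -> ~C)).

~B = 1 − 0.324 = 0.676
~D = 1 − 0.776 = 0.224
~~D = 1 − 0.224 = 0.776
~B -> ~~D = min(1, 1 − 0.676 + 0.776) = min(1, 1.100) = 1.000
~C = 1 − 0.430 = 0.570
A -> ~C = min(1, 1 − 0.060 + 0.570) = min(1, 1.510) = 1.000
(~B -> ~~D) <-> (A -> ~C) = 1 − |1.000 − 1.000| = 1 − 0.000 = 1.000
~((~B -> ~~D) <-> (A -> ~C)) = 1 − 1.000 = 0.000

0.000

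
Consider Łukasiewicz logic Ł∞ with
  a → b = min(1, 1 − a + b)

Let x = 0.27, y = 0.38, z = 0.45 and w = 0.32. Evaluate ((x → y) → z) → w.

x → y = min(1, 1 − 0.27 + 0.38) = min(1, 1.11) = 1.00
(x → y) → z = min(1, 1 − 1.00 + 0.45) = min(1, 0.45) = 0.45
((x → y) → z) → w = min(1, 1 − 0.45 + 0.32) = min(1, 0.87) = 0.87

0.87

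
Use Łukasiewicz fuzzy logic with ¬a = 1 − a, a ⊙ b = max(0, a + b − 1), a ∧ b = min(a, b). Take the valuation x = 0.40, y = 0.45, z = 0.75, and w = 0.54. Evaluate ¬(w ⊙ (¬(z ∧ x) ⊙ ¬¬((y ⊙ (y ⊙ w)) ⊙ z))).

z ∧ x = min(0.75, 0.40) = 0.40
¬(z ∧ x) = 1 − 0.40 = 0.60
y ⊙ w = max(0, 0.45 + 0.54 − 1) = max(0, -0.01) = 0.00
y ⊙ (y ⊙ w) = max(0, 0.45 + 0.00 − 1) = max(0, -0.55) = 0.00
(y ⊙ (y ⊙ w)) ⊙ z = max(0, 0.00 + 0.75 − 1) = max(0, -0.25) = 0.00
¬((y ⊙ (y ⊙ w)) ⊙ z) = 1 − 0.00 = 1.00
¬¬((y ⊙ (y ⊙ w)) ⊙ z) = 1 − 1.00 = 0.00
¬(z ∧ x) ⊙ ¬¬((y ⊙ (y ⊙ w)) ⊙ z) = max(0, 0.60 + 0.00 − 1) = max(0, -0.40) = 0.00
w ⊙ (¬(z ∧ x) ⊙ ¬¬((y ⊙ (y ⊙ w)) ⊙ z)) = max(0, 0.54 + 0.00 − 1) = max(0, -0.46) = 0.00
¬(w ⊙ (¬(z ∧ x) ⊙ ¬¬((y ⊙ (y ⊙ w)) ⊙ z))) = 1 − 0.00 = 1.00

1.00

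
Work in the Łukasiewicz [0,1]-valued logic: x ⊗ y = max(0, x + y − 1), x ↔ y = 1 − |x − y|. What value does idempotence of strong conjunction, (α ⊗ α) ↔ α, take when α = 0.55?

α ⊗ α = max(0, 0.55 + 0.55 − 1) = max(0, 0.10) = 0.10
(α ⊗ α) ↔ α = 1 − |0.10 − 0.55| = 1 − 0.45 = 0.55
(The value 0.55 < 1 shows this instance is not satisfied; fails in Ł∞ since a ⊗ a = max(0, 2a−1) ≠ a in general.)

0.55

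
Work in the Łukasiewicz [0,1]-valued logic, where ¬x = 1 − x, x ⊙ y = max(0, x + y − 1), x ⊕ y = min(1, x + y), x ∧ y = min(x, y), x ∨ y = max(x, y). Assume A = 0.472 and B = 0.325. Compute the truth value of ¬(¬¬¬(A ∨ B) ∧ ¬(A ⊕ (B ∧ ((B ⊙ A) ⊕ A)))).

A ∨ B = max(0.472, 0.325) = 0.472
¬(A ∨ B) = 1 − 0.472 = 0.528
¬¬(A ∨ B) = 1 − 0.528 = 0.472
¬¬¬(A ∨ B) = 1 − 0.472 = 0.528
B ⊙ A = max(0, 0.325 + 0.472 − 1) = max(0, -0.203) = 0.000
(B ⊙ A) ⊕ A = min(1, 0.000 + 0.472) = min(1, 0.472) = 0.472
B ∧ ((B ⊙ A) ⊕ A) = min(0.325, 0.472) = 0.325
A ⊕ (B ∧ ((B ⊙ A) ⊕ A)) = min(1, 0.472 + 0.325) = min(1, 0.797) = 0.797
¬(A ⊕ (B ∧ ((B ⊙ A) ⊕ A))) = 1 − 0.797 = 0.203
¬¬¬(A ∨ B) ∧ ¬(A ⊕ (B ∧ ((B ⊙ A) ⊕ A))) = min(0.528, 0.203) = 0.203
¬(¬¬¬(A ∨ B) ∧ ¬(A ⊕ (B ∧ ((B ⊙ A) ⊕ A)))) = 1 − 0.203 = 0.797

0.797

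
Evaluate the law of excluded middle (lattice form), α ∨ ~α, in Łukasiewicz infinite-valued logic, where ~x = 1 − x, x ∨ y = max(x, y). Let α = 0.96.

~α = 1 − 0.96 = 0.04
α ∨ ~α = max(0.96, 0.04) = 0.96
(The value 0.96 < 1 shows this instance is not satisfied; not a Ł∞-tautology — its value is max(a, 1−a).)

0.96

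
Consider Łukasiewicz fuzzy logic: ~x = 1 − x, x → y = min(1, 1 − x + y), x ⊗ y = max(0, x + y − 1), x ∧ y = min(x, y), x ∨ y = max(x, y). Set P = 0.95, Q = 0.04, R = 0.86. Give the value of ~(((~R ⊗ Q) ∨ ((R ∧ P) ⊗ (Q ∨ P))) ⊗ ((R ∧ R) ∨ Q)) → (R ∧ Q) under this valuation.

~R = 1 − 0.86 = 0.14
~R ⊗ Q = max(0, 0.14 + 0.04 − 1) = max(0, -0.82) = 0.00
R ∧ P = min(0.86, 0.95) = 0.86
Q ∨ P = max(0.04, 0.95) = 0.95
(R ∧ P) ⊗ (Q ∨ P) = max(0, 0.86 + 0.95 − 1) = max(0, 0.81) = 0.81
(~R ⊗ Q) ∨ ((R ∧ P) ⊗ (Q ∨ P)) = max(0.00, 0.81) = 0.81
R ∧ R = min(0.86, 0.86) = 0.86
(R ∧ R) ∨ Q = max(0.86, 0.04) = 0.86
((~R ⊗ Q) ∨ ((R ∧ P) ⊗ (Q ∨ P))) ⊗ ((R ∧ R) ∨ Q) = max(0, 0.81 + 0.86 − 1) = max(0, 0.67) = 0.67
~(((~R ⊗ Q) ∨ ((R ∧ P) ⊗ (Q ∨ P))) ⊗ ((R ∧ R) ∨ Q)) = 1 − 0.67 = 0.33
R ∧ Q = min(0.86, 0.04) = 0.04
~(((~R ⊗ Q) ∨ ((R ∧ P) ⊗ (Q ∨ P))) ⊗ ((R ∧ R) ∨ Q)) → (R ∧ Q) = min(1, 1 − 0.33 + 0.04) = min(1, 0.71) = 0.71

0.71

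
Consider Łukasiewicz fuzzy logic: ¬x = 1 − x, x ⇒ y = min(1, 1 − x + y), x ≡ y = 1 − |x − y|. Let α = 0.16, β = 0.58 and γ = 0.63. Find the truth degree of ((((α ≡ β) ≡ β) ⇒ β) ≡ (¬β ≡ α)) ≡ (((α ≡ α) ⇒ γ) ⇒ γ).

α ≡ β = 1 − |0.16 − 0.58| = 1 − 0.42 = 0.58
(α ≡ β) ≡ β = 1 − |0.58 − 0.58| = 1 − 0.00 = 1.00
((α ≡ β) ≡ β) ⇒ β = min(1, 1 − 1.00 + 0.58) = min(1, 0.58) = 0.58
¬β = 1 − 0.58 = 0.42
¬β ≡ α = 1 − |0.42 − 0.16| = 1 − 0.26 = 0.74
(((α ≡ β) ≡ β) ⇒ β) ≡ (¬β ≡ α) = 1 − |0.58 − 0.74| = 1 − 0.16 = 0.84
α ≡ α = 1 − |0.16 − 0.16| = 1 − 0.00 = 1.00
(α ≡ α) ⇒ γ = min(1, 1 − 1.00 + 0.63) = min(1, 0.63) = 0.63
((α ≡ α) ⇒ γ) ⇒ γ = min(1, 1 − 0.63 + 0.63) = min(1, 1.00) = 1.00
((((α ≡ β) ≡ β) ⇒ β) ≡ (¬β ≡ α)) ≡ (((α ≡ α) ⇒ γ) ⇒ γ) = 1 − |0.84 − 1.00| = 1 − 0.16 = 0.84

0.84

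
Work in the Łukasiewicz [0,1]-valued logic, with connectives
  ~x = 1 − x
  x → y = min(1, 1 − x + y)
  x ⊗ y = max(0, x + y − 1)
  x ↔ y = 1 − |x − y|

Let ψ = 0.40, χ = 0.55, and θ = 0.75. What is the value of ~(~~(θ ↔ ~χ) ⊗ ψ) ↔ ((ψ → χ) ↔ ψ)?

0.50

~χ = 1 − 0.55 = 0.45
θ ↔ ~χ = 1 − |0.75 − 0.45| = 1 − 0.30 = 0.70
~(θ ↔ ~χ) = 1 − 0.70 = 0.30
~~(θ ↔ ~χ) = 1 − 0.30 = 0.70
~~(θ ↔ ~χ) ⊗ ψ = max(0, 0.70 + 0.40 − 1) = max(0, 0.10) = 0.10
~(~~(θ ↔ ~χ) ⊗ ψ) = 1 − 0.10 = 0.90
ψ → χ = min(1, 1 − 0.40 + 0.55) = min(1, 1.15) = 1.00
(ψ → χ) ↔ ψ = 1 − |1.00 − 0.40| = 1 − 0.60 = 0.40
~(~~(θ ↔ ~χ) ⊗ ψ) ↔ ((ψ → χ) ↔ ψ) = 1 − |0.90 − 0.40| = 1 − 0.50 = 0.50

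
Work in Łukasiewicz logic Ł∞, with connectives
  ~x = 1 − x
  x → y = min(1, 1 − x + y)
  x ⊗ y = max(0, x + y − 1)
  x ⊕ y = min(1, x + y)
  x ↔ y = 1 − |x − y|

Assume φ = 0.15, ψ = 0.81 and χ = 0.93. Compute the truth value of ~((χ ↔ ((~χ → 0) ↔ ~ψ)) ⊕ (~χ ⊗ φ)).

~χ = 1 − 0.93 = 0.07
~χ → 0 = min(1, 1 − 0.07 + 0.00) = min(1, 0.93) = 0.93
~ψ = 1 − 0.81 = 0.19
(~χ → 0) ↔ ~ψ = 1 − |0.93 − 0.19| = 1 − 0.74 = 0.26
χ ↔ ((~χ → 0) ↔ ~ψ) = 1 − |0.93 − 0.26| = 1 − 0.67 = 0.33
~χ ⊗ φ = max(0, 0.07 + 0.15 − 1) = max(0, -0.78) = 0.00
(χ ↔ ((~χ → 0) ↔ ~ψ)) ⊕ (~χ ⊗ φ) = min(1, 0.33 + 0.00) = min(1, 0.33) = 0.33
~((χ ↔ ((~χ → 0) ↔ ~ψ)) ⊕ (~χ ⊗ φ)) = 1 − 0.33 = 0.67

0.67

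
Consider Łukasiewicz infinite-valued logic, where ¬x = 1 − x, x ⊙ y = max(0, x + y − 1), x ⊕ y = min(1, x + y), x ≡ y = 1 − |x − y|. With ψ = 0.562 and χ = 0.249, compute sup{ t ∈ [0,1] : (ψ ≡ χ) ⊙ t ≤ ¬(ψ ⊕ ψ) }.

ψ ≡ χ = 1 − |0.562 − 0.249| = 1 − 0.313 = 0.687
So the left factor is ψ ≡ χ = 0.687.
ψ ⊕ ψ = min(1, 0.562 + 0.562) = min(1, 1.124) = 1.000
¬(ψ ⊕ ψ) = 1 − 1.000 = 0.000
So the right-hand bound is ¬(ψ ⊕ ψ) = 0.000.
The residuum of the Łukasiewicz t-norm gives the supremum: min(1, 1 − 0.687 + 0.000).
1 − 0.687 + 0.000 = 0.313, so t = min(1, 0.313) = 0.313.
Check: 0.687 ⊙ 0.313 = max(0, 0.000) = 0.000 ≤ 0.000.

0.313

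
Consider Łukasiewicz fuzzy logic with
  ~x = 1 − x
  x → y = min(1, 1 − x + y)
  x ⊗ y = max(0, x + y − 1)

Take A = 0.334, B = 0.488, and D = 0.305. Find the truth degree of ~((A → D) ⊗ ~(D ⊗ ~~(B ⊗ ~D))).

0.029

A → D = min(1, 1 − 0.334 + 0.305) = min(1, 0.971) = 0.971
~D = 1 − 0.305 = 0.695
B ⊗ ~D = max(0, 0.488 + 0.695 − 1) = max(0, 0.183) = 0.183
~(B ⊗ ~D) = 1 − 0.183 = 0.817
~~(B ⊗ ~D) = 1 − 0.817 = 0.183
D ⊗ ~~(B ⊗ ~D) = max(0, 0.305 + 0.183 − 1) = max(0, -0.512) = 0.000
~(D ⊗ ~~(B ⊗ ~D)) = 1 − 0.000 = 1.000
(A → D) ⊗ ~(D ⊗ ~~(B ⊗ ~D)) = max(0, 0.971 + 1.000 − 1) = max(0, 0.971) = 0.971
~((A → D) ⊗ ~(D ⊗ ~~(B ⊗ ~D))) = 1 − 0.971 = 0.029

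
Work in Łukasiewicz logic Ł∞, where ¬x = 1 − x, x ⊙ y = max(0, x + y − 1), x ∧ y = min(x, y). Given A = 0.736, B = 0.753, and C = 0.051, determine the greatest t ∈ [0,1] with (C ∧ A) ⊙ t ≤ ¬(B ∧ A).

1.000

C ∧ A = min(0.051, 0.736) = 0.051
So the left factor is C ∧ A = 0.051.
B ∧ A = min(0.753, 0.736) = 0.736
¬(B ∧ A) = 1 − 0.736 = 0.264
So the right-hand bound is ¬(B ∧ A) = 0.264.
The residuum of the Łukasiewicz t-norm gives the supremum: min(1, 1 − 0.051 + 0.264).
1 − 0.051 + 0.264 = 1.213, so t = min(1, 1.213) = 1.000.
Check: 0.051 ⊙ 1.000 = max(0, 0.051) = 0.051 ≤ 0.264.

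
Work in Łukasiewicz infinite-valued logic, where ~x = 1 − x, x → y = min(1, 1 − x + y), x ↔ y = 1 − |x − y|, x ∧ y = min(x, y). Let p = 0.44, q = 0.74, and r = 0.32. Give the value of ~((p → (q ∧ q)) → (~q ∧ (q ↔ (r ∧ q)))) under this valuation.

q ∧ q = min(0.74, 0.74) = 0.74
p → (q ∧ q) = min(1, 1 − 0.44 + 0.74) = min(1, 1.30) = 1.00
~q = 1 − 0.74 = 0.26
r ∧ q = min(0.32, 0.74) = 0.32
q ↔ (r ∧ q) = 1 − |0.74 − 0.32| = 1 − 0.42 = 0.58
~q ∧ (q ↔ (r ∧ q)) = min(0.26, 0.58) = 0.26
(p → (q ∧ q)) → (~q ∧ (q ↔ (r ∧ q))) = min(1, 1 − 1.00 + 0.26) = min(1, 0.26) = 0.26
~((p → (q ∧ q)) → (~q ∧ (q ↔ (r ∧ q)))) = 1 − 0.26 = 0.74

0.74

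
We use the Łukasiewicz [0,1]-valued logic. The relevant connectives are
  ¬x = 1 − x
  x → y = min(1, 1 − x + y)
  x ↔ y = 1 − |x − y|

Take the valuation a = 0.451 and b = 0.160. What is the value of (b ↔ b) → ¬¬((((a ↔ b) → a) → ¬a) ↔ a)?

0.644

b ↔ b = 1 − |0.160 − 0.160| = 1 − 0.000 = 1.000
a ↔ b = 1 − |0.451 − 0.160| = 1 − 0.291 = 0.709
(a ↔ b) → a = min(1, 1 − 0.709 + 0.451) = min(1, 0.742) = 0.742
¬a = 1 − 0.451 = 0.549
((a ↔ b) → a) → ¬a = min(1, 1 − 0.742 + 0.549) = min(1, 0.807) = 0.807
(((a ↔ b) → a) → ¬a) ↔ a = 1 − |0.807 − 0.451| = 1 − 0.356 = 0.644
¬((((a ↔ b) → a) → ¬a) ↔ a) = 1 − 0.644 = 0.356
¬¬((((a ↔ b) → a) → ¬a) ↔ a) = 1 − 0.356 = 0.644
(b ↔ b) → ¬¬((((a ↔ b) → a) → ¬a) ↔ a) = min(1, 1 − 1.000 + 0.644) = min(1, 0.644) = 0.644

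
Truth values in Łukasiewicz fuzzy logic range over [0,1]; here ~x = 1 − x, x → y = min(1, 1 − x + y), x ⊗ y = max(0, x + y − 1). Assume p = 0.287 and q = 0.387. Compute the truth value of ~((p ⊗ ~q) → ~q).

~q = 1 − 0.387 = 0.613
p ⊗ ~q = max(0, 0.287 + 0.613 − 1) = max(0, -0.100) = 0.000
(p ⊗ ~q) → ~q = min(1, 1 − 0.000 + 0.613) = min(1, 1.613) = 1.000
~((p ⊗ ~q) → ~q) = 1 − 1.000 = 0.000

0.000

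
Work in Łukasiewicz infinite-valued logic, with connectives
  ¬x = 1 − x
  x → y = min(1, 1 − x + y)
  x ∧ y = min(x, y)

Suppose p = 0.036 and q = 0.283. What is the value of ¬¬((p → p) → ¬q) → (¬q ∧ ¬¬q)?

p → p = min(1, 1 − 0.036 + 0.036) = min(1, 1.000) = 1.000
¬q = 1 − 0.283 = 0.717
(p → p) → ¬q = min(1, 1 − 1.000 + 0.717) = min(1, 0.717) = 0.717
¬((p → p) → ¬q) = 1 − 0.717 = 0.283
¬¬((p → p) → ¬q) = 1 − 0.283 = 0.717
¬¬q = 1 − 0.717 = 0.283
¬q ∧ ¬¬q = min(0.717, 0.283) = 0.283
¬¬((p → p) → ¬q) → (¬q ∧ ¬¬q) = min(1, 1 − 0.717 + 0.283) = min(1, 0.566) = 0.566

0.566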